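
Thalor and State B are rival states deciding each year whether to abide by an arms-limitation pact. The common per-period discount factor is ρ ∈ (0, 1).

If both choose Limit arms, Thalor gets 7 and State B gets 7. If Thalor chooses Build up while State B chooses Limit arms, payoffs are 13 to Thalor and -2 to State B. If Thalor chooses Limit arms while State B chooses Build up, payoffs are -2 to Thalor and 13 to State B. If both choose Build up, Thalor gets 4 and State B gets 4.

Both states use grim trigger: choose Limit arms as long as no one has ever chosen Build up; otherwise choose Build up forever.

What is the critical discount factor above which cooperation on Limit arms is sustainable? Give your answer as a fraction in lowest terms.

Under grim trigger the critical discount factor is (T−C)/(T−P) with T = 13, C = 7, P = 4.
ρ* = (13−7)/(13−4) = 6/9 = 2/3.

2/3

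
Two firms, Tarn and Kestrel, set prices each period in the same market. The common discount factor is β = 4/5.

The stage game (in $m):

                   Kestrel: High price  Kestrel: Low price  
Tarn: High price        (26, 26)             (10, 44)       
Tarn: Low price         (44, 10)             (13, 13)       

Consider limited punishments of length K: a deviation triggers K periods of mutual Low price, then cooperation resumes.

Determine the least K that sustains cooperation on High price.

2

IC: β(1−β^K)/(1−β) ≥ (44−26)/(26−13) = 18/13.
With β = 4/5: need 1 − β^K ≥ 18/13·(1−4/5)/(4/5), i.e. β^K ≤ 0.6538.
Since (4/5)^1 = 0.8000 and (4/5)^2 = 0.6400, the smallest such K is 2.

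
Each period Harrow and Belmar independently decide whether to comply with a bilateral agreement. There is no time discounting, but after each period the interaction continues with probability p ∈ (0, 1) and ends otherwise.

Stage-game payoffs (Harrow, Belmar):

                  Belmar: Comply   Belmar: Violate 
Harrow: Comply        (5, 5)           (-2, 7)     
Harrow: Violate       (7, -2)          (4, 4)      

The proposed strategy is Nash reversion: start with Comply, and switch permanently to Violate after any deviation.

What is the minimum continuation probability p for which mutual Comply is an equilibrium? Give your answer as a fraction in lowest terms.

2/3

With no time discounting, the continuation probability p plays the role of the discount factor.
Grim-trigger IC: 5/(1−p) ≥ 7 + 4p/(1−p) ⇒ p ≥ (7−5)/(7−4) = 2/3.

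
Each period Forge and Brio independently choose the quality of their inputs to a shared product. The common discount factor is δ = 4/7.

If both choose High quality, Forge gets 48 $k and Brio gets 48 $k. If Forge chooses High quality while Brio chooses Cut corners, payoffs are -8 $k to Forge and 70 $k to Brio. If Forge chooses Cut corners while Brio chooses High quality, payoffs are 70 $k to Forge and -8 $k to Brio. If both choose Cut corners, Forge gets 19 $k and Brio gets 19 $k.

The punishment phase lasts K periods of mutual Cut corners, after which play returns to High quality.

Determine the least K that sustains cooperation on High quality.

Need Σ_{k=1}^{K} δ^k ≥ (70−48)/(48−19) = 0.7586 at δ = 4/7.
At K = 1 the sum is 0.5714 < 0.7586; at K = 2 it is 0.8980 ≥ 0.7586.
So the minimum punishment length is K = 2.

2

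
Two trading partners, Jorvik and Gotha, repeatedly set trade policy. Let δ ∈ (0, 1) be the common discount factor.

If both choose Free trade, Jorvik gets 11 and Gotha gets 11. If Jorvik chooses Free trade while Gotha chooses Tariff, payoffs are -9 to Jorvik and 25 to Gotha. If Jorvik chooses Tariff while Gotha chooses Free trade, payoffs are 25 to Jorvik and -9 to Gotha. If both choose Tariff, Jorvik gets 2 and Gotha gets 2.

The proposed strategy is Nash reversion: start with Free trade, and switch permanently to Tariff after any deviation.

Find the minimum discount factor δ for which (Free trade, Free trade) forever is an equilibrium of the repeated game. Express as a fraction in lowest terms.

14/23

11/(1−δ) ≥ 25 + 2δ/(1−δ)
11 ≥ 25 − 23δ
δ ≥ 14/23.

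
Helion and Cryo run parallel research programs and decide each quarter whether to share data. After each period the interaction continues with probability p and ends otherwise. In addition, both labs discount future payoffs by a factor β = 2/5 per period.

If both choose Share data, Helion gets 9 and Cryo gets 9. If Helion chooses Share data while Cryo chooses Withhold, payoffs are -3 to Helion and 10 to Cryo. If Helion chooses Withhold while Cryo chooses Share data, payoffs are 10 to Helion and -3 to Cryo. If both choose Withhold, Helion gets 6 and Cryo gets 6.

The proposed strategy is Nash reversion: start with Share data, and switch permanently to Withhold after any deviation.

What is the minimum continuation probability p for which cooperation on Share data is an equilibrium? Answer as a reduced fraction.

5/8

With continuation probability p and discount β, the effective per-period discount factor is βp.
Grim-trigger IC: βp ≥ (10−9)/(10−6) = 1/4.
So p ≥ (1/4)/(2/5) = 5/8.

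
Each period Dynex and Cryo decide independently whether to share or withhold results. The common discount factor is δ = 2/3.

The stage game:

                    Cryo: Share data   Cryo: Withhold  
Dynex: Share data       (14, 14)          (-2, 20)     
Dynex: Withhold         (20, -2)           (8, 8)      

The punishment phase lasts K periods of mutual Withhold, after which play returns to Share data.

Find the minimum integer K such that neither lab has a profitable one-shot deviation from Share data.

Need Σ_{k=1}^{K} δ^k ≥ (20−14)/(14−8) = 1.0000 at δ = 2/3.
At K = 1 the sum is 0.6667 < 1.0000; at K = 2 it is 1.1111 ≥ 1.0000.
So the minimum punishment length is K = 2.

2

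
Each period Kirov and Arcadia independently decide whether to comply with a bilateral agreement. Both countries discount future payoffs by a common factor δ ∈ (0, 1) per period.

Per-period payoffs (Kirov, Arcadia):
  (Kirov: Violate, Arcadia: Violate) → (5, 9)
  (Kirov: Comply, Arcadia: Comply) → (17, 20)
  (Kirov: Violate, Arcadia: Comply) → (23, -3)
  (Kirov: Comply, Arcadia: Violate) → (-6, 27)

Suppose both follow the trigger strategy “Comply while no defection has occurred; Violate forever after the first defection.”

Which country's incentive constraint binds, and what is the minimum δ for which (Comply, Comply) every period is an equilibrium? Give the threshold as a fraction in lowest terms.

Arcadia; δ ≥ 7/18

Kirov: cooperation gives 17 each period; deviation gives 23 once then 5 forever.
  17/(1−δ) ≥ 23 + 5δ/(1−δ) ⇒ δ ≥ 6/18 = 1/3.
Arcadia: cooperation gives 20 each period; deviation gives 27 once then 9 forever.
  δ ≥ 7/18.
Both must hold, so the binding constraint is Arcadia's: δ ≥ 7/18.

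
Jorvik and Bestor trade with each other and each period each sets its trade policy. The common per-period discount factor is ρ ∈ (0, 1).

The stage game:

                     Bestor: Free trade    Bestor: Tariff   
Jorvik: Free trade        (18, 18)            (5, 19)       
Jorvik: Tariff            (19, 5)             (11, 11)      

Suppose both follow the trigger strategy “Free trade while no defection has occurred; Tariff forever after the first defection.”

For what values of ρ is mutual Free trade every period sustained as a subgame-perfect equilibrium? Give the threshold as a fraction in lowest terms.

1/8

Under grim trigger the critical discount factor is (T−C)/(T−P) with T = 19, C = 18, P = 11.
ρ* = (19−18)/(19−11) = 1/8.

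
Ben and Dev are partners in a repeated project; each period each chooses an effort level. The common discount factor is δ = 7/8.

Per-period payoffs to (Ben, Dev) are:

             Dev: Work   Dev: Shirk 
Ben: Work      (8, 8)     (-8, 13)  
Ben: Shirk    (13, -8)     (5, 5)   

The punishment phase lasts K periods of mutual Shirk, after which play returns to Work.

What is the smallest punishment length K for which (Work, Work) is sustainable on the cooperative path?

Need Σ_{k=1}^{K} δ^k ≥ (13−8)/(8−5) = 1.6667 at δ = 7/8.
At K = 2 the sum is 1.6406 < 1.6667; at K = 3 it is 2.3105 ≥ 1.6667.
So the minimum punishment length is K = 3.

3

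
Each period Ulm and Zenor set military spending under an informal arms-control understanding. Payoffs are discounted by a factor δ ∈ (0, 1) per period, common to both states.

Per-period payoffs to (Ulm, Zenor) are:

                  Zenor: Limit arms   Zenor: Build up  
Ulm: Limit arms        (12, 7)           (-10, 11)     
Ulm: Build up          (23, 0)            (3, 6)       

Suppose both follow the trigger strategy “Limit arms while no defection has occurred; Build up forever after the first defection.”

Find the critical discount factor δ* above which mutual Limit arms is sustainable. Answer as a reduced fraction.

4/5

Ulm's threshold: (23−12)/(23−3) = 11/20.
Zenor's threshold: (11−7)/(11−6) = 4/5.
11/20 < 4/5, so Zenor binds and δ* = 4/5.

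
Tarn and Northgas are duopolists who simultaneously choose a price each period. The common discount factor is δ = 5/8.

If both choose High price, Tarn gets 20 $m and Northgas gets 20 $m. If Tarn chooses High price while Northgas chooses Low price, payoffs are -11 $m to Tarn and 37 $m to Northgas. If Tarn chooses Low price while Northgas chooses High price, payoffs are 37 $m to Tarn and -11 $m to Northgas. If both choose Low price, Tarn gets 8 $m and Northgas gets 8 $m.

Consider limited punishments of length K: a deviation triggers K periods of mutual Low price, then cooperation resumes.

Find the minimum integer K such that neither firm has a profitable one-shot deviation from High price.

No profitable deviation requires (20−8)(δ+…+δ^K) ≥ 37−20, i.e. δ+…+δ^K ≥ 17/12 ≈ 1.4167.
With δ = 5/8, the partial sums are K=1: 0.6250, K=2: 1.0156, K=3: 1.2598, K=4: 1.4124, K=5: 1.5077.
K = 5 is the first length at which the sum reaches 1.4167.

5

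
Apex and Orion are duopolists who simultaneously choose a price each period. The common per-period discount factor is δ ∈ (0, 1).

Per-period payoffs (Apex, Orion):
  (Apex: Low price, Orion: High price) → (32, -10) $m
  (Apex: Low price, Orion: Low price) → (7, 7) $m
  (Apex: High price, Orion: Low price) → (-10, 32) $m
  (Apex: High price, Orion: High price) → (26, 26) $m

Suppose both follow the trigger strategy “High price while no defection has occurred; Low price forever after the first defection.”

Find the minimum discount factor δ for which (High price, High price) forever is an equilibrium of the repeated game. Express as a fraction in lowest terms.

26/(1−δ) ≥ 32 + 7δ/(1−δ)
26 ≥ 32 − 25δ
δ ≥ 6/25.

6/25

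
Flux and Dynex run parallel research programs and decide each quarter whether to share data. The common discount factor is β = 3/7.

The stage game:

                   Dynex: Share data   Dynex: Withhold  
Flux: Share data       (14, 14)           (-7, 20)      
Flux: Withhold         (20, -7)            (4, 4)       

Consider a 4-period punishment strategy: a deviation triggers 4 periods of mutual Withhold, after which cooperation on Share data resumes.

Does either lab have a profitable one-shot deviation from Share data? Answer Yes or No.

No

A one-shot deviation gives 20 now, then 4 for 4 periods, then back to 14.
Gain from deviating: (20−14) today; loss: (14−4) in each of the next 4 periods.
No-deviation condition: (14−4)(β+…+β^4) ≥ 20−14, i.e. β+…+β^4 ≥ 3/5.
At β = 3/7: β+…+β^4 = 0.7247 ≥ 0.6000.
So cooperation is sustainable.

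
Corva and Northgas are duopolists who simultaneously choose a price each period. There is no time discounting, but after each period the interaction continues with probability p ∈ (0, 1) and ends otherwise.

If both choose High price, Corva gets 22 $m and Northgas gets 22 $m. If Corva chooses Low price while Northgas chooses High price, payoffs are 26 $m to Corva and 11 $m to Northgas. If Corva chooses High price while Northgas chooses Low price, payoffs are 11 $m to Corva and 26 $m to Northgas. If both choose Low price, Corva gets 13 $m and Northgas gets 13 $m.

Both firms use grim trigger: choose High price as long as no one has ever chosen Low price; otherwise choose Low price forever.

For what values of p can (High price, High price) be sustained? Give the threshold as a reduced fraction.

Expected cooperation value is 22 + p·22 + p²·22 + … = 22/(1−p); deviation gives 26 + p·13/(1−p).
22 ≥ 26(1−p) + 13p ⇒ 13p ≥ 4 ⇒ p ≥ 4/13.

4/13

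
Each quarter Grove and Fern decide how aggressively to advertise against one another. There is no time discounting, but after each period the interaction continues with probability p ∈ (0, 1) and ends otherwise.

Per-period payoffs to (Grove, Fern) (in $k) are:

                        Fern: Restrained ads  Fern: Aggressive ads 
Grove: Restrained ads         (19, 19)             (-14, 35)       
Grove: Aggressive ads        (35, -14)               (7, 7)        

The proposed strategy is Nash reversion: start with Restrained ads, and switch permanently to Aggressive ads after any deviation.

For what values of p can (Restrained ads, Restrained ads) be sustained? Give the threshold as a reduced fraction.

4/7

Expected cooperation value is 19 + p·19 + p²·19 + … = 19/(1−p); deviation gives 35 + p·7/(1−p).
19 ≥ 35(1−p) + 7p ⇒ 28p ≥ 16 ⇒ p ≥ 16/28 = 4/7.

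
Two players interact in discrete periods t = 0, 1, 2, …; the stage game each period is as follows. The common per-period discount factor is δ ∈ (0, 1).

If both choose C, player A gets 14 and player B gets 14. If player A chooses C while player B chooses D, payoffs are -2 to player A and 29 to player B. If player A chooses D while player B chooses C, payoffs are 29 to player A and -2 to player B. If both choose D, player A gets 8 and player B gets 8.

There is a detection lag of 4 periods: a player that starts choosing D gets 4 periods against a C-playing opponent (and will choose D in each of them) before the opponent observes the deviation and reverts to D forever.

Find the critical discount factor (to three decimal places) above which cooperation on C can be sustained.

0.919

A deviator earns 29 for 4 periods, then 8 forever; cooperating earns 14 forever. Multiplying the IC by (1−δ):
14 ≥ 29(1−δ^4) + 8δ^4, so 21·δ^4 ≥ 15 and δ^4 ≥ 5/7.
δ ≥ (5/7)^(1/4) ≈ 0.919.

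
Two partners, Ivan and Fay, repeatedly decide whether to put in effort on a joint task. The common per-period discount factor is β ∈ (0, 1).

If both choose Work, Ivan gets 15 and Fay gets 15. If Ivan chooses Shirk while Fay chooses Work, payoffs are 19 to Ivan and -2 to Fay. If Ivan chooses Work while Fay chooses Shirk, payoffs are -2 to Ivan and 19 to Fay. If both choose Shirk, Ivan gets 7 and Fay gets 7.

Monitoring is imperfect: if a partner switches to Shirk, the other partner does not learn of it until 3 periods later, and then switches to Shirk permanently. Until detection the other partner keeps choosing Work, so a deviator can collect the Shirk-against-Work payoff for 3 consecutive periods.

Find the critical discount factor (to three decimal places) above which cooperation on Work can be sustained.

The best deviation is to choose Shirk for all 3 undetected periods, earning 19 each, then 7 forever once detected.
Deviation value: 19(1−β^3)/(1−β) + 7β^3/(1−β); cooperation value: 15/(1−β).
IC: 15 ≥ 19(1−β^3) + 7β^3 = 19 − 12β^3.
So β^3 ≥ 4/12 = 1/3, giving β ≥ (1/3)^(1/3) ≈ 0.693.

0.693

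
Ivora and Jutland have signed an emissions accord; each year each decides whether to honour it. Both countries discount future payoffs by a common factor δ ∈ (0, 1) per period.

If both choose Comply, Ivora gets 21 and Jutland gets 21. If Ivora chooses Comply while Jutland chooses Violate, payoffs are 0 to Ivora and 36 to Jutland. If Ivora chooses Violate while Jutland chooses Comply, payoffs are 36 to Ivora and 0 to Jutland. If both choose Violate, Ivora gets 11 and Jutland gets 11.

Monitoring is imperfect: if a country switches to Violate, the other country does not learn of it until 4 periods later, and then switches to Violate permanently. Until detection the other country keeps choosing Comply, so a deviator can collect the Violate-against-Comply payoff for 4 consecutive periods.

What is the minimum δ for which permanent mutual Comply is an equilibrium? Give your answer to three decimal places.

Deviating for the 4 undetected periods gains 36−21 = 15 per period over cooperation, then loses 21−11 = 10 per period forever once punishment starts.
Gain: 15(1 + δ + … + δ^3); loss: 10·δ^4/(1−δ).
No profitable deviation ⇔ 15(1−δ^4) ≤ 10·δ^4, i.e. δ^4 ≥ 15/(15+10) = 3/5.
Hence δ ≥ (3/5)^(1/4) ≈ 0.880.

0.880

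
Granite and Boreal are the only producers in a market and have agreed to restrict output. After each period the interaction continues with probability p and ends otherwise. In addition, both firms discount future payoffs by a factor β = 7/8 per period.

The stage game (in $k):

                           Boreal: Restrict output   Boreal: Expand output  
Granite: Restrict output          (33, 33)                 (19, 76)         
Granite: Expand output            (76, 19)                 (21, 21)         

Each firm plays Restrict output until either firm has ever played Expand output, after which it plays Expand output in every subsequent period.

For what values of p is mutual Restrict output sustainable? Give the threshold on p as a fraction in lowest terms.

With continuation probability p and discount β, the effective per-period discount factor is βp.
Grim-trigger IC: βp ≥ (76−33)/(76−21) = 43/55.
So p ≥ (43/55)/(7/8) = 344/385.

344/385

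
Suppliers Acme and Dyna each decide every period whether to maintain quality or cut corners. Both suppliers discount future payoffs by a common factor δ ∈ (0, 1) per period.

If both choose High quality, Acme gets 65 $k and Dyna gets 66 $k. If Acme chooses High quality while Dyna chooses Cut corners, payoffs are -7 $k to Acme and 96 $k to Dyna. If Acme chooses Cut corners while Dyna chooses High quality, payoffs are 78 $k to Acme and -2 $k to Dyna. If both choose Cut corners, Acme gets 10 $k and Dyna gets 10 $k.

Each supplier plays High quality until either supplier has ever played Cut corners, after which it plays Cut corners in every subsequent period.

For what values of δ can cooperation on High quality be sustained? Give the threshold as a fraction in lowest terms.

15/43

Acme's threshold: (78−65)/(78−10) = 13/68.
Dyna's threshold: (96−66)/(96−10) = 15/43.
13/68 < 15/43, so Dyna binds and δ* = 15/43.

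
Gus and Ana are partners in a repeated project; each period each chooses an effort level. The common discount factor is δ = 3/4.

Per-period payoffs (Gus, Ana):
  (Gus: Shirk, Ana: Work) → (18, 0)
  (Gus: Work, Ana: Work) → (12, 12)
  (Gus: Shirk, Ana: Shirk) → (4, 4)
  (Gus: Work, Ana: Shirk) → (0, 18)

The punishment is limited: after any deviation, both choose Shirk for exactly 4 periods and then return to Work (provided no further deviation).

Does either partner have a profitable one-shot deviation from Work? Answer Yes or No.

No

Comparing payoff streams over the 5 periods until play realigns: cooperate → 12(1+δ+…+δ^4); deviate → 18 + 4(δ+…+δ^4).
Cooperation is sustained iff (12−4)(δ+…+δ^4) ≥ 18−12.
δ+…+δ^4 = 3/4·(1−(3/4)^4)/(1−3/4) = 2.0508, and (18−12)/(12−4) = 0.7500.
2.0508 ≥ 0.7500, so cooperation is sustainable.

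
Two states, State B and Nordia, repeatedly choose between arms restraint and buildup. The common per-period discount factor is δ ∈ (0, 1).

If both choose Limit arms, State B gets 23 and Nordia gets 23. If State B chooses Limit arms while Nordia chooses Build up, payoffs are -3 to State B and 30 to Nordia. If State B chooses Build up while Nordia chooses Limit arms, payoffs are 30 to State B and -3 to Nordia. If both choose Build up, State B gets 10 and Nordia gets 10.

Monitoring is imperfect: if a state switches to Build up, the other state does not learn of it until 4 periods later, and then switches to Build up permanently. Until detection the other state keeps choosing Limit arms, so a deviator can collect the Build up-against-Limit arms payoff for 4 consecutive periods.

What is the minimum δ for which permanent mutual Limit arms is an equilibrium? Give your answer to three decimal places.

Deviating for the 4 undetected periods gains 30−23 = 7 per period over cooperation, then loses 23−10 = 13 per period forever once punishment starts.
Gain: 7(1 + δ + … + δ^3); loss: 13·δ^4/(1−δ).
No profitable deviation ⇔ 7(1−δ^4) ≤ 13·δ^4, i.e. δ^4 ≥ 7/(7+13) = 7/20.
Hence δ ≥ (7/20)^(1/4) ≈ 0.769.

0.769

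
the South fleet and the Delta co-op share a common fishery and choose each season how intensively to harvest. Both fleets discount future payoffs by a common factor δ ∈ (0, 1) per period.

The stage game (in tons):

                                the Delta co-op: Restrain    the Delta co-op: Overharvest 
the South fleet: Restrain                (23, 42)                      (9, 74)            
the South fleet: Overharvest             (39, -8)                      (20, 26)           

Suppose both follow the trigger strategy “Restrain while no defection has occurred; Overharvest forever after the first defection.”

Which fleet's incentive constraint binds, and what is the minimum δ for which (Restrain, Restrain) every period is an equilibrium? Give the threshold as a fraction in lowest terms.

the South fleet; δ ≥ 16/19

the South fleet's threshold: (39−23)/(39−20) = 16/19.
the Delta co-op's threshold: (74−42)/(74−26) = 2/3.
16/19 > 2/3, so the South fleet binds and δ* = 16/19.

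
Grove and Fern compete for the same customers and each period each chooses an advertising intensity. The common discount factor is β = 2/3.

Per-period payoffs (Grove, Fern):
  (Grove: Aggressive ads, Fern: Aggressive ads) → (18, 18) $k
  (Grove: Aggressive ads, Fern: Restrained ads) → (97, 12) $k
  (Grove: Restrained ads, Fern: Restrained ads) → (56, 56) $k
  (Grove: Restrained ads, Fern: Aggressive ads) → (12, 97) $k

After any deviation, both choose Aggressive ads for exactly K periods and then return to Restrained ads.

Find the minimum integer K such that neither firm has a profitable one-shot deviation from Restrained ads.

Need Σ_{k=1}^{K} β^k ≥ (97−56)/(56−18) = 1.0789 at β = 2/3.
At K = 1 the sum is 0.6667 < 1.0789; at K = 2 it is 1.1111 ≥ 1.0789.
So the minimum punishment length is K = 2.

2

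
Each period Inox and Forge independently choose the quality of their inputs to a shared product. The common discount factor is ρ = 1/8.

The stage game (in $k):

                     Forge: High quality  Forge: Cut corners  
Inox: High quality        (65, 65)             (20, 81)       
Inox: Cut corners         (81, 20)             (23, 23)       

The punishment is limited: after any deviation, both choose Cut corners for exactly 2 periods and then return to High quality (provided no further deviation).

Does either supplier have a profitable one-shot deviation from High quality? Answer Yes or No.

Yes

IC: ρ+…+ρ^2 ≥ (81−65)/(65−23) = 8/21.
At ρ = 1/8: partial sum = 0.1406 < 0.3810. Cooperation not sustainable.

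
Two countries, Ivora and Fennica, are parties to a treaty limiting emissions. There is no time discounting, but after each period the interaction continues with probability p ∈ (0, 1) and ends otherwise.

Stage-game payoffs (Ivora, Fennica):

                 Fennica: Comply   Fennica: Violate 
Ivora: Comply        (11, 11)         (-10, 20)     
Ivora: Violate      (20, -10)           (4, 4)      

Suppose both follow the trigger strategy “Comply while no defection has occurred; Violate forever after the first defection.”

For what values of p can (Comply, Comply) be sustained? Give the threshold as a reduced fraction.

Expected cooperation value is 11 + p·11 + p²·11 + … = 11/(1−p); deviation gives 20 + p·4/(1−p).
11 ≥ 20(1−p) + 4p ⇒ 16p ≥ 9 ⇒ p ≥ 9/16.

9/16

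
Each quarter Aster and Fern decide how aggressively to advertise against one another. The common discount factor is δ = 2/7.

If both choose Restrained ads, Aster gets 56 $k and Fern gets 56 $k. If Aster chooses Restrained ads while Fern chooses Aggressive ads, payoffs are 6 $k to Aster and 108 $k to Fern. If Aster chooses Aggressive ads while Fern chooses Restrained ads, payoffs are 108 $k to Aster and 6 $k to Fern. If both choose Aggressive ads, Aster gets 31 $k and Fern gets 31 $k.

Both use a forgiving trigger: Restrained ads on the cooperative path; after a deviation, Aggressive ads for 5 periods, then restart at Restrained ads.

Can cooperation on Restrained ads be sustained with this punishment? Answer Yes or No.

A one-shot deviation gives 108 now, then 31 for 5 periods, then back to 56.
Gain from deviating: (108−56) today; loss: (56−31) in each of the next 5 periods.
No-deviation condition: (56−31)(δ+…+δ^5) ≥ 108−56, i.e. δ+…+δ^5 ≥ 52/25.
At δ = 2/7: δ+…+δ^5 = 0.3992 < 2.0800.
So cooperation is not sustainable.

No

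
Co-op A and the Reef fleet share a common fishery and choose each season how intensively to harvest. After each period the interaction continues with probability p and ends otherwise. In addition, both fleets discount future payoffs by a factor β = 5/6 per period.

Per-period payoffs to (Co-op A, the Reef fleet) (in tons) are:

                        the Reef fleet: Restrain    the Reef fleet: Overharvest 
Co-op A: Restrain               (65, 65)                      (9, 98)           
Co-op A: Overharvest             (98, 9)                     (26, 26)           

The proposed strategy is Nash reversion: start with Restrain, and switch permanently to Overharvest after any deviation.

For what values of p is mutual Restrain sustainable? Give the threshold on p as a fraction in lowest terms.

11/20

With continuation probability p and discount β, the effective per-period discount factor is βp.
Grim-trigger IC: βp ≥ (98−65)/(98−26) = 11/24.
So p ≥ (11/24)/(5/6) = 11/20.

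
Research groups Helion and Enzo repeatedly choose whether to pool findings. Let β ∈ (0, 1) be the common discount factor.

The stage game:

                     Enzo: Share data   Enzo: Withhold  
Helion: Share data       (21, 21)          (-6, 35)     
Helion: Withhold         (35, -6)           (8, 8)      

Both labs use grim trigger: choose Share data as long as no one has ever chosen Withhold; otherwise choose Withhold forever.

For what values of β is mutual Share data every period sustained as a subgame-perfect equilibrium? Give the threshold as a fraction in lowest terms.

14/27

21/(1−β) ≥ 35 + 8β/(1−β)
21 ≥ 35 − 27β
β ≥ 14/27.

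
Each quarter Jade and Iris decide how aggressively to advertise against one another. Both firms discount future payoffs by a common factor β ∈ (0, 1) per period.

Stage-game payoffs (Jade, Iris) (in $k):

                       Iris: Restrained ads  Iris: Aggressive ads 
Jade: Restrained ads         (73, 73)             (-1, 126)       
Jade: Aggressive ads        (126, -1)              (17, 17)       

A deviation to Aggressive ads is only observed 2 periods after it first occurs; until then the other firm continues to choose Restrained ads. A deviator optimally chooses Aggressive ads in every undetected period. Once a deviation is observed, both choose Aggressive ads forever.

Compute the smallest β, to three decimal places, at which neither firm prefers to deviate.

A deviator earns 126 for 2 periods, then 17 forever; cooperating earns 73 forever. Multiplying the IC by (1−β):
73 ≥ 126(1−β^2) + 17β^2, so 109·β^2 ≥ 53 and β^2 ≥ 53/109.
β ≥ (53/109)^(1/2) ≈ 0.697.

0.697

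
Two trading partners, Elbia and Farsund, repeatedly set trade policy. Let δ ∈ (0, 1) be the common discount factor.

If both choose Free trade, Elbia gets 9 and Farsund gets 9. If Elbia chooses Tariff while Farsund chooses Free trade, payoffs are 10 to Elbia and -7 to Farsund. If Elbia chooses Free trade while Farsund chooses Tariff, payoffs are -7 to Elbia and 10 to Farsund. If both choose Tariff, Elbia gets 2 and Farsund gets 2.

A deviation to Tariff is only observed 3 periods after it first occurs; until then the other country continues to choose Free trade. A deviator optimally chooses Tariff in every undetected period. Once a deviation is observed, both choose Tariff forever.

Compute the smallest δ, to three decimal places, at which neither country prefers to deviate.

The best deviation is to choose Tariff for all 3 undetected periods, earning 10 each, then 2 forever once detected.
Deviation value: 10(1−δ^3)/(1−δ) + 2δ^3/(1−δ); cooperation value: 9/(1−δ).
IC: 9 ≥ 10(1−δ^3) + 2δ^3 = 10 − 8δ^3.
So δ^3 ≥ 1/8, giving δ ≥ (1/8)^(1/3) ≈ 0.500.

0.500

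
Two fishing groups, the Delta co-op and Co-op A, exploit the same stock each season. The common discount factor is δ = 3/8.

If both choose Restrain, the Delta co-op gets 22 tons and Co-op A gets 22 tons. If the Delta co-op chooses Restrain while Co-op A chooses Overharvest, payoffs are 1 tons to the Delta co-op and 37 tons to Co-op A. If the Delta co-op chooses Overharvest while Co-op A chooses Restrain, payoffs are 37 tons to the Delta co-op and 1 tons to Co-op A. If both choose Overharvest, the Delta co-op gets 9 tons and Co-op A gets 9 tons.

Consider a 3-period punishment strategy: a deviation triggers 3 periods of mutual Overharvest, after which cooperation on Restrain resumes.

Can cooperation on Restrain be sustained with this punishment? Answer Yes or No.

A one-shot deviation gives 37 now, then 9 for 3 periods, then back to 22.
Gain from deviating: (37−22) today; loss: (22−9) in each of the next 3 periods.
No-deviation condition: (22−9)(δ+…+δ^3) ≥ 37−22, i.e. δ+…+δ^3 ≥ 15/13.
At δ = 3/8: δ+…+δ^3 = 0.5684 < 1.1538.
So cooperation is not sustainable.

No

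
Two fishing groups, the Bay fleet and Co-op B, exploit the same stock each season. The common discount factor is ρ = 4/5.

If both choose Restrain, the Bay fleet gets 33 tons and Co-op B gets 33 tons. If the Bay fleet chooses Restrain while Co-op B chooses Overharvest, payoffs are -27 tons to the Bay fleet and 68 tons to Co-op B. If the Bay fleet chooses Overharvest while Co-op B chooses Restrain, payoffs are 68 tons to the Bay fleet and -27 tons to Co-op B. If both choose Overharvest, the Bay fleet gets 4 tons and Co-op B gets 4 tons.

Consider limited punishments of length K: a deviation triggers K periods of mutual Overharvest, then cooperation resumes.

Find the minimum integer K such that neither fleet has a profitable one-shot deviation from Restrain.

No profitable deviation requires (33−4)(ρ+…+ρ^K) ≥ 68−33, i.e. ρ+…+ρ^K ≥ 35/29 ≈ 1.2069.
With ρ = 4/5, the partial sums are K=1: 0.8000, K=2: 1.4400.
K = 2 is the first length at which the sum reaches 1.2069.

2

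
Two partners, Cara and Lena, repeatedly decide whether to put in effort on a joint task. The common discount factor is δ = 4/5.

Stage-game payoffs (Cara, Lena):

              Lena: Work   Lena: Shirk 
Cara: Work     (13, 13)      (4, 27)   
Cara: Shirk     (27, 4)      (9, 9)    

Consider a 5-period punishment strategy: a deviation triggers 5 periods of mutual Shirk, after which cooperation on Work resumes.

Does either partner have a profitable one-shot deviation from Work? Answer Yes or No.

A one-shot deviation gives 27 now, then 9 for 5 periods, then back to 13.
Gain from deviating: (27−13) today; loss: (13−9) in each of the next 5 periods.
No-deviation condition: (13−9)(δ+…+δ^5) ≥ 27−13, i.e. δ+…+δ^5 ≥ 7/2.
At δ = 4/5: δ+…+δ^5 = 2.6893 < 3.5000.
So cooperation is not sustainable.

Yes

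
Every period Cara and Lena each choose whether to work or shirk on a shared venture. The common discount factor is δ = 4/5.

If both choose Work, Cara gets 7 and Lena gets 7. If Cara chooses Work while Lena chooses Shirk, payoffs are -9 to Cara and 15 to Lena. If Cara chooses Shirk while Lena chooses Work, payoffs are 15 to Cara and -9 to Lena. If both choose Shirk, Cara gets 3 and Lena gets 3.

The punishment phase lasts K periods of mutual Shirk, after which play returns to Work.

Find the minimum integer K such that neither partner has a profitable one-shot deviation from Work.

No profitable deviation requires (7−3)(δ+…+δ^K) ≥ 15−7, i.e. δ+…+δ^K ≥ 2 ≈ 2.0000.
With δ = 4/5, the partial sums are K=1: 0.8000, K=2: 1.4400, K=3: 1.9520, K=4: 2.3616.
K = 4 is the first length at which the sum reaches 2.0000.

4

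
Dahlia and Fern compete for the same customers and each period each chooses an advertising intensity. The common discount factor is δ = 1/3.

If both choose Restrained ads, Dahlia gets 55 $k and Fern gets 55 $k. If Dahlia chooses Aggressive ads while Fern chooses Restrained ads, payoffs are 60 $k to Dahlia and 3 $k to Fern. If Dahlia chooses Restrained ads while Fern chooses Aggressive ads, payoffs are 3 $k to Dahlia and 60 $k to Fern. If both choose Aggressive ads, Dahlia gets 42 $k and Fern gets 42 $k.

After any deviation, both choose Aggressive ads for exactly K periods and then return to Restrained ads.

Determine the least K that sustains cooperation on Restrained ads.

2

Need Σ_{k=1}^{K} δ^k ≥ (60−55)/(55−42) = 0.3846 at δ = 1/3.
At K = 1 the sum is 0.3333 < 0.3846; at K = 2 it is 0.4444 ≥ 0.3846.
So the minimum punishment length is K = 2.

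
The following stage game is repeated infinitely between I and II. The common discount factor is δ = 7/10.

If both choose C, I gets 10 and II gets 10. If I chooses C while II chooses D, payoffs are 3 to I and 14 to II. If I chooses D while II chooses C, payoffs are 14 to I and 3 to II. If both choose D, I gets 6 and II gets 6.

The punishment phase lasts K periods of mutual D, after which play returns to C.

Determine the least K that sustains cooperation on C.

No profitable deviation requires (10−6)(δ+…+δ^K) ≥ 14−10, i.e. δ+…+δ^K ≥ 1 ≈ 1.0000.
With δ = 7/10, the partial sums are K=1: 0.7000, K=2: 1.1900.
K = 2 is the first length at which the sum reaches 1.0000.

2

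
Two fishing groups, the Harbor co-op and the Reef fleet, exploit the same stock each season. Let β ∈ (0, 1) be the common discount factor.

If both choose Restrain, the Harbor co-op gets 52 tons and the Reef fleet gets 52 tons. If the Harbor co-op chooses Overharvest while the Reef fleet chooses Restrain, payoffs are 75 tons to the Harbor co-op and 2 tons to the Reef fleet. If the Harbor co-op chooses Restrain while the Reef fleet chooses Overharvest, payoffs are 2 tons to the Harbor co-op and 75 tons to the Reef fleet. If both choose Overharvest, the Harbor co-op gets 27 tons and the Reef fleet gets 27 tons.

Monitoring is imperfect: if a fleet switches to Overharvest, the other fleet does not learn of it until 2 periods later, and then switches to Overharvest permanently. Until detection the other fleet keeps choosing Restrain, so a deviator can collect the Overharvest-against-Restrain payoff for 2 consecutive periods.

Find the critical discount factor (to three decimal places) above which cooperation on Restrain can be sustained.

0.692

A deviator earns 75 for 2 periods, then 27 forever; cooperating earns 52 forever. Multiplying the IC by (1−β):
52 ≥ 75(1−β^2) + 27β^2, so 48·β^2 ≥ 23 and β^2 ≥ 23/48.
β ≥ (23/48)^(1/2) ≈ 0.692.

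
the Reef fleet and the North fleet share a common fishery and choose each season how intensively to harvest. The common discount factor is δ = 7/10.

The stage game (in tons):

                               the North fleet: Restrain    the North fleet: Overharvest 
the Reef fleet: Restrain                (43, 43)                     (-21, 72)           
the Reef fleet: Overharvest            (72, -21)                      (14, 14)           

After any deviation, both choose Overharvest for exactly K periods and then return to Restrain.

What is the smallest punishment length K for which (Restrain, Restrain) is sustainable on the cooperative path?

Need Σ_{k=1}^{K} δ^k ≥ (72−43)/(43−14) = 1.0000 at δ = 7/10.
At K = 1 the sum is 0.7000 < 1.0000; at K = 2 it is 1.1900 ≥ 1.0000.
So the minimum punishment length is K = 2.

2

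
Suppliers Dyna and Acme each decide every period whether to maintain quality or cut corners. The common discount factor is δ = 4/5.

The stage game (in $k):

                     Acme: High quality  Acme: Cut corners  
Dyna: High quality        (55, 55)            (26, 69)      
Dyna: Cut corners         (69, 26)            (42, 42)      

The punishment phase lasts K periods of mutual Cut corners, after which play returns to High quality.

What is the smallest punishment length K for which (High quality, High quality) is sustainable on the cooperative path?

2

No profitable deviation requires (55−42)(δ+…+δ^K) ≥ 69−55, i.e. δ+…+δ^K ≥ 14/13 ≈ 1.0769.
With δ = 4/5, the partial sums are K=1: 0.8000, K=2: 1.4400.
K = 2 is the first length at which the sum reaches 1.0769.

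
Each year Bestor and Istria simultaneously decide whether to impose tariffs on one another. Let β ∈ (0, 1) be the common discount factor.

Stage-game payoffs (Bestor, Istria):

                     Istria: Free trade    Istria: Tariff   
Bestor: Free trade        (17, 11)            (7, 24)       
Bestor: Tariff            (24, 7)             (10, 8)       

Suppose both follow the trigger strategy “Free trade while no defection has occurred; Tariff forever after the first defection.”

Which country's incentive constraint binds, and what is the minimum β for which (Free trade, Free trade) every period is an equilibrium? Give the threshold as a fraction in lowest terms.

Istria; β ≥ 13/16

For Bestor: deviation gain 24−17 = 7, per-period punishment loss 17−10 = 7. IC gives β ≥ 7/14 = 1/2.
For Istria: gain 13, loss 3 per period, so β ≥ 13/16.
The tighter constraint is Istria's, so cooperation needs β ≥ 13/16.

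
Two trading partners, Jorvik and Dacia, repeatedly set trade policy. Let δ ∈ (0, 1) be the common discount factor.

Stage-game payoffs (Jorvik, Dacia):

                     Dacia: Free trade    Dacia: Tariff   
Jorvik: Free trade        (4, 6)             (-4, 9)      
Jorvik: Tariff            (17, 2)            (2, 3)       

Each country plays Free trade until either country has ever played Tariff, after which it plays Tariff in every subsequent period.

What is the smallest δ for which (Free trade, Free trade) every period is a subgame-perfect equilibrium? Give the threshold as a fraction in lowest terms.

Jorvik: cooperation gives 4 each period; deviation gives 17 once then 2 forever.
  4/(1−δ) ≥ 17 + 2δ/(1−δ) ⇒ δ ≥ 13/15.
Dacia: cooperation gives 6 each period; deviation gives 9 once then 3 forever.
  δ ≥ 3/6 = 1/2.
Both must hold, so the binding constraint is Jorvik's: δ ≥ 13/15.

13/15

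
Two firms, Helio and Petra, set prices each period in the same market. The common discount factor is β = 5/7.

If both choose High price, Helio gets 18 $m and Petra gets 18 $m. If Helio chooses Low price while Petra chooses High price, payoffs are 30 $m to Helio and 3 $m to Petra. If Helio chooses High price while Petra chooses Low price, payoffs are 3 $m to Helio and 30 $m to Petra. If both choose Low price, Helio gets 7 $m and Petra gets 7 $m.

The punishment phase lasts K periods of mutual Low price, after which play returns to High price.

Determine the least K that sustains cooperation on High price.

IC: β(1−β^K)/(1−β) ≥ (30−18)/(18−7) = 12/11.
With β = 5/7: need 1 − β^K ≥ 12/11·(1−5/7)/(5/7), i.e. β^K ≤ 0.5636.
Since (5/7)^1 = 0.7143 and (5/7)^2 = 0.5102, the smallest such K is 2.

2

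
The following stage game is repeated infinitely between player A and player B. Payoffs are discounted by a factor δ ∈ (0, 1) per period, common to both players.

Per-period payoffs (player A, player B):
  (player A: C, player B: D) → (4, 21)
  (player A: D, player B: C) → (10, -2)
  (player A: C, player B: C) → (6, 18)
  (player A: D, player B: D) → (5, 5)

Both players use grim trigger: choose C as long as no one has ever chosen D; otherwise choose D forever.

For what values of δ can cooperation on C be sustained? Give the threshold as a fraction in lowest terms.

4/5

For player A: deviation gain 10−6 = 4, per-period punishment loss 6−5 = 1. IC gives δ ≥ 4/5.
For player B: gain 3, loss 13 per period, so δ ≥ 3/16.
The tighter constraint is player A's, so cooperation needs δ ≥ 4/5.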